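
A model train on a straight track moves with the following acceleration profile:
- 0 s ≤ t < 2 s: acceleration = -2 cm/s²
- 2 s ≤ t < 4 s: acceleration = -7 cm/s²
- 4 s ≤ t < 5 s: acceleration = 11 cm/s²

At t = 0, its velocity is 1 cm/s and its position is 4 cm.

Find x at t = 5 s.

-29.5 cm

On each constant-a segment, Δv = aΔt and Δx = v₀Δt + ½aΔt²; chain segment to segment.
0–2 s: v starts 1 cm/s; Δx = 1·2 + ½·-2·2² = -2 cm; v ends -3 cm/s.
2–4 s: v starts -3 cm/s; Δx = -3·2 + ½·-7·2² = -20 cm; v ends -17 cm/s.
4–5 s: v starts -17 cm/s; Δx = -17·1 + ½·11·1² = -11.5 cm; v ends -6 cm/s.
x(5) = 4 + Σ Δx = -29.5 cm.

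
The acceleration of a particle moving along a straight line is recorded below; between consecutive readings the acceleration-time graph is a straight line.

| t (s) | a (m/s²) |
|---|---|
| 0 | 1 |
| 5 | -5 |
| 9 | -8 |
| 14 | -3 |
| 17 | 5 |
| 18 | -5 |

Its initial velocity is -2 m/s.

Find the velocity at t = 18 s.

-62.5 m/s

Δv equals the area under the a-t graph; then v = v₀ + Δv.
0–5 s: ½(1 + -5)(5) = -10 m/s
5–9 s: ½(-5 + -8)(4) = -26 m/s
9–14 s: ½(-8 + -3)(5) = -27.5 m/s
14–17 s: ½(-3 + 5)(3) = 3 m/s
17–18 s: ½(5 + -5)(1) = 0 m/s
Δv = -60.5 m/s, so v(18) = -2 + (-60.5) = -62.5 m/s.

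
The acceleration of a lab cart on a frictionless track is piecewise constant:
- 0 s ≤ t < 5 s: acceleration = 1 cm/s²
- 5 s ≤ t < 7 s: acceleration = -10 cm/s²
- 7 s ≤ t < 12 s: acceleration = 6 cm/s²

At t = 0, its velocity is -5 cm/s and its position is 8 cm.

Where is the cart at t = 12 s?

-49.5 cm

On each constant-a segment, Δv = aΔt and Δx = v₀Δt + ½aΔt²; chain segment to segment.
0–5 s: v starts -5 cm/s; Δx = -5·5 + ½·1·5² = -12.5 cm; v ends 0 cm/s.
5–7 s: v starts 0 cm/s; Δx = 0·2 + ½·-10·2² = -20 cm; v ends -20 cm/s.
7–12 s: v starts -20 cm/s; Δx = -20·5 + ½·6·5² = -25 cm; v ends 10 cm/s.
x(12) = 8 + Σ Δx = -49.5 cm.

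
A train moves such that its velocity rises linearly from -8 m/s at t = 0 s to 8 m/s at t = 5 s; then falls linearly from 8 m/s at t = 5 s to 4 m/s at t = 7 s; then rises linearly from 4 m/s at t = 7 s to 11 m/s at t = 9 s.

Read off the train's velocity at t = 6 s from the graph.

6 m/s

On 5–7 s the graph is linear from 8 to 4 m/s: v(6) = 8 + (4 − 8)·(6 − 5)/(7 − 5) = 6 m/s.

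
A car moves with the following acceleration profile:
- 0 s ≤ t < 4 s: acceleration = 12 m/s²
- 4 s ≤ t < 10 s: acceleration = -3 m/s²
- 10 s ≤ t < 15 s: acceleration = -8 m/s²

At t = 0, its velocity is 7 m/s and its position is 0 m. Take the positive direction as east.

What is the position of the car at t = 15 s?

485 m

On each constant-a segment, Δv = aΔt and Δx = v₀Δt + ½aΔt²; chain segment to segment.
0–4 s: v starts 7 m/s; Δx = 7·4 + ½·12·4² = 124 m; v ends 55 m/s.
4–10 s: v starts 55 m/s; Δx = 55·6 + ½·-3·6² = 276 m; v ends 37 m/s.
10–15 s: v starts 37 m/s; Δx = 37·5 + ½·-8·5² = 85 m; v ends -3 m/s.
x(15) = 0 + Σ Δx = 485 m.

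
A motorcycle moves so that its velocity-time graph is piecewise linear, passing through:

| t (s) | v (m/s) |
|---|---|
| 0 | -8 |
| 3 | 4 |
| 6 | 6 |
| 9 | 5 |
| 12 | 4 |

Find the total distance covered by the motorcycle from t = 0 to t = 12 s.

Distance (not displacement) is the total path length: add the absolute areas under v-t.
0–3 s: v = 0 at t = 2 s; triangle areas 8 + 2 = 10 m
3–6 s: |½(4 + 6)(3)| = 15 m
6–9 s: |½(6 + 5)(3)| = 16.5 m
9–12 s: |½(5 + 4)(3)| = 13.5 m
Total distance = 55 m

55 m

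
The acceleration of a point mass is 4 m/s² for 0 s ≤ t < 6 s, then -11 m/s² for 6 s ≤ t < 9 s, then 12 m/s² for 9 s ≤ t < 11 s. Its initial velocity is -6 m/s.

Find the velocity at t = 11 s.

9 m/s

Δv equals the area under the a-t graph; then v = v₀ + Δv.
0–6 s: 4 × 6 = 24 m/s
6–9 s: -11 × 3 = -33 m/s
9–11 s: 12 × 2 = 24 m/s
Δv = 15 m/s, so v(11) = -6 + (15) = 9 m/s.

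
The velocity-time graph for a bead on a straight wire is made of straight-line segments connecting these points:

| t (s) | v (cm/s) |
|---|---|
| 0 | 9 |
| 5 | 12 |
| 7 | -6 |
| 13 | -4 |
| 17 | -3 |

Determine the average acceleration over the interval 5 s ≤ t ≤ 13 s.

Average acceleration = Δv/Δt = (-4 − 12)/(13 − 5) = -2 cm/s².

-2 cm/s²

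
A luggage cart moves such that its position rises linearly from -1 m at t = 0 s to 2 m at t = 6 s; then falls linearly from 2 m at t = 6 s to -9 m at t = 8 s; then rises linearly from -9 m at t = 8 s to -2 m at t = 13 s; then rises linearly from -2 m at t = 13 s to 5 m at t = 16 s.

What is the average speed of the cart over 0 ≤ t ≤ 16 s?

1.75 m/s

Average speed = (total path length)/(elapsed time); on a piecewise-linear x-t graph the path length is Σ|Δx|.
0–6 s: |Δx| = |2 − -1| = 3 m
6–8 s: |Δx| = |-9 − 2| = 11 m
8–13 s: |Δx| = |-2 − -9| = 7 m
13–16 s: |Δx| = |5 − -2| = 7 m
Total path = 28 m; average speed = 28/16 = 1.75 m/s.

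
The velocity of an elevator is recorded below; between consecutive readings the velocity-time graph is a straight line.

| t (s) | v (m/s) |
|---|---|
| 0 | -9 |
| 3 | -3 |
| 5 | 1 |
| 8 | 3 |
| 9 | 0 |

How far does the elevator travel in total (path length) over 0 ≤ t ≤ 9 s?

28 m

Distance (not displacement) is the total path length: add the absolute areas under v-t.
0–3 s: |½(-9 + -3)(3)| = 18 m
3–5 s: v = 0 at t = 4.5 s; triangle areas 2.25 + 0.25 = 2.5 m
5–8 s: |½(1 + 3)(3)| = 6 m
8–9 s: |½(3 + 0)(1)| = 1.5 m
Total distance = 28 m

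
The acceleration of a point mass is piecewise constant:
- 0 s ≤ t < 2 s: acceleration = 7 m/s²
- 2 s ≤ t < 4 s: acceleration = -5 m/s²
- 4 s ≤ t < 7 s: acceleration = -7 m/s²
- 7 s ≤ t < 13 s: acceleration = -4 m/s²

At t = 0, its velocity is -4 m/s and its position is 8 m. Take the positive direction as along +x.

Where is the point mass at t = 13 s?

-205.5 m

On each constant-a segment, Δv = aΔt and Δx = v₀Δt + ½aΔt²; chain segment to segment.
0–2 s: v starts -4 m/s; Δx = -4·2 + ½·7·2² = 6 m; v ends 10 m/s.
2–4 s: v starts 10 m/s; Δx = 10·2 + ½·-5·2² = 10 m; v ends 0 m/s.
4–7 s: v starts 0 m/s; Δx = 0·3 + ½·-7·3² = -31.5 m; v ends -21 m/s.
7–13 s: v starts -21 m/s; Δx = -21·6 + ½·-4·6² = -198 m; v ends -45 m/s.
x(13) = 8 + Σ Δx = -205.5 m.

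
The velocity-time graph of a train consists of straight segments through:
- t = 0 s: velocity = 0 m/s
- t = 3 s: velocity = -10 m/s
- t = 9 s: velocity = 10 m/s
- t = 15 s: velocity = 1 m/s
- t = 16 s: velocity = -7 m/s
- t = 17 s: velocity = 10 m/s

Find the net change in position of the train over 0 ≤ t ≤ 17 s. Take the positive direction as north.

Displacement is the signed area under the v-t curve.
0–3 s: ½(0 + -10)(3) = -15 m
3–9 s: ½(-10 + 10)(6) = 0 m
9–15 s: ½(10 + 1)(6) = 33 m
15–16 s: ½(1 + -7)(1) = -3 m
16–17 s: ½(-7 + 10)(1) = 1.5 m
Net displacement = 16.5 m

16.5 m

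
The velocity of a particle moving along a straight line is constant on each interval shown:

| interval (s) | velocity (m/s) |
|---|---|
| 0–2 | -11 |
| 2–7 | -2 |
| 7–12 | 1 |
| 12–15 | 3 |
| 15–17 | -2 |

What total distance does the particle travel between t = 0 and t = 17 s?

Distance (not displacement) is the total path length: add the absolute areas under v-t.
0–2 s: |-11| × 2 = 22 m
2–7 s: |-2| × 5 = 10 m
7–12 s: |1| × 5 = 5 m
12–15 s: |3| × 3 = 9 m
15–17 s: |-2| × 2 = 4 m
Total distance = 50 m

50 m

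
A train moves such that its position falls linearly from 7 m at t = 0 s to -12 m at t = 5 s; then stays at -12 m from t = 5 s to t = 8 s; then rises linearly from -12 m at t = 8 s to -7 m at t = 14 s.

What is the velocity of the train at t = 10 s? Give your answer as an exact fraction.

Velocity is the slope of the x-t graph on 8–14 s: (-7 − -12)/(14 − 8) = 5/6 m/s.

5/6 m/s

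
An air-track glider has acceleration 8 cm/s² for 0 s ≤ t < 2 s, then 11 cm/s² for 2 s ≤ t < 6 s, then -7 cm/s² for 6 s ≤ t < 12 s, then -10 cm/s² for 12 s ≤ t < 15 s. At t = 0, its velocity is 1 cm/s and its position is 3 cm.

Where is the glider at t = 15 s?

429 cm

On each constant-a segment, Δv = aΔt and Δx = v₀Δt + ½aΔt²; chain segment to segment.
0–2 s: v starts 1 cm/s; Δx = 1·2 + ½·8·2² = 18 cm; v ends 17 cm/s.
2–6 s: v starts 17 cm/s; Δx = 17·4 + ½·11·4² = 156 cm; v ends 61 cm/s.
6–12 s: v starts 61 cm/s; Δx = 61·6 + ½·-7·6² = 240 cm; v ends 19 cm/s.
12–15 s: v starts 19 cm/s; Δx = 19·3 + ½·-10·3² = 12 cm; v ends -11 cm/s.
x(15) = 3 + Σ Δx = 429 cm.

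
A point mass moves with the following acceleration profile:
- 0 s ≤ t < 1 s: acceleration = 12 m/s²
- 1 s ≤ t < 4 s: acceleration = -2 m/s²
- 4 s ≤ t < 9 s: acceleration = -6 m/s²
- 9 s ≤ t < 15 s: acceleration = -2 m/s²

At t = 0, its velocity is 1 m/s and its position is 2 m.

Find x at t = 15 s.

On each constant-a segment, Δv = aΔt and Δx = v₀Δt + ½aΔt²; chain segment to segment.
0–1 s: v starts 1 m/s; Δx = 1·1 + ½·12·1² = 7 m; v ends 13 m/s.
1–4 s: v starts 13 m/s; Δx = 13·3 + ½·-2·3² = 30 m; v ends 7 m/s.
4–9 s: v starts 7 m/s; Δx = 7·5 + ½·-6·5² = -40 m; v ends -23 m/s.
9–15 s: v starts -23 m/s; Δx = -23·6 + ½·-2·6² = -174 m; v ends -35 m/s.
x(15) = 2 + Σ Δx = -175 m.

-175 m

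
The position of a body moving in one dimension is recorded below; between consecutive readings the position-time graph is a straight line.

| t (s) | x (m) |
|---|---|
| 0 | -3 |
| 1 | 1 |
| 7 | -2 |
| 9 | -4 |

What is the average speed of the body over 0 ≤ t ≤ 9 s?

1 m/s

Average speed = (total path length)/(elapsed time); on a piecewise-linear x-t graph the path length is Σ|Δx|.
0–1 s: |Δx| = |1 − -3| = 4 m
1–7 s: |Δx| = |-2 − 1| = 3 m
7–9 s: |Δx| = |-4 − -2| = 2 m
Total path = 9 m; average speed = 9/9 = 1 m/s.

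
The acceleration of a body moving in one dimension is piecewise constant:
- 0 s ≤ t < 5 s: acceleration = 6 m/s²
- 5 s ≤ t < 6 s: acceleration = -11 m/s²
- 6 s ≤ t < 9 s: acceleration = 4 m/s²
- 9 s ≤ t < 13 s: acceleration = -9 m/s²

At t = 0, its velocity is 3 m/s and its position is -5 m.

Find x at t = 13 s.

260.5 m

On each constant-a segment, Δv = aΔt and Δx = v₀Δt + ½aΔt²; chain segment to segment.
0–5 s: v starts 3 m/s; Δx = 3·5 + ½·6·5² = 90 m; v ends 33 m/s.
5–6 s: v starts 33 m/s; Δx = 33·1 + ½·-11·1² = 27.5 m; v ends 22 m/s.
6–9 s: v starts 22 m/s; Δx = 22·3 + ½·4·3² = 84 m; v ends 34 m/s.
9–13 s: v starts 34 m/s; Δx = 34·4 + ½·-9·4² = 64 m; v ends -2 m/s.
x(13) = -5 + Σ Δx = 260.5 m.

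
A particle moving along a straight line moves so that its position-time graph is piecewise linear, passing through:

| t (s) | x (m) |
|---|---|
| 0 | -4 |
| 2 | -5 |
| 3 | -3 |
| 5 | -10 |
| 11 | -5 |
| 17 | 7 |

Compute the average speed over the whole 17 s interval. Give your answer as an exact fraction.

Average speed = (total path length)/(elapsed time); on a piecewise-linear x-t graph the path length is Σ|Δx|.
0–2 s: |Δx| = |-5 − -4| = 1 m
2–3 s: |Δx| = |-3 − -5| = 2 m
3–5 s: |Δx| = |-10 − -3| = 7 m
5–11 s: |Δx| = |-5 − -10| = 5 m
11–17 s: |Δx| = |7 − -5| = 12 m
Total path = 27 m; average speed = 27/17 = 27/17 m/s.

27/17 m/s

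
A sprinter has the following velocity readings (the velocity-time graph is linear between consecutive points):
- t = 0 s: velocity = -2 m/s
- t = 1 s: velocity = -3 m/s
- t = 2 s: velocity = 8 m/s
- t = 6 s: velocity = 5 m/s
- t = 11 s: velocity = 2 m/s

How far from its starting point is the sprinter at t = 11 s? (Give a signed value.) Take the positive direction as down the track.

43.5 m

Net displacement equals the area under the velocity-time graph (areas below the axis count negative).
0–1 s: ½(-2 + -3)(1) = -2.5 m
1–2 s: ½(-3 + 8)(1) = 2.5 m
2–6 s: ½(8 + 5)(4) = 26 m
6–11 s: ½(5 + 2)(5) = 17.5 m
Net displacement = 43.5 m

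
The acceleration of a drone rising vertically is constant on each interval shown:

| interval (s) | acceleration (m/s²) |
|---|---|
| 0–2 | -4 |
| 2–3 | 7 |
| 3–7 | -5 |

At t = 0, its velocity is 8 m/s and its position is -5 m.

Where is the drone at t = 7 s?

-5.5 m

On each constant-a segment, Δv = aΔt and Δx = v₀Δt + ½aΔt²; chain segment to segment.
0–2 s: v starts 8 m/s; Δx = 8·2 + ½·-4·2² = 8 m; v ends 0 m/s.
2–3 s: v starts 0 m/s; Δx = 0·1 + ½·7·1² = 3.5 m; v ends 7 m/s.
3–7 s: v starts 7 m/s; Δx = 7·4 + ½·-5·4² = -12 m; v ends -13 m/s.
x(7) = -5 + Σ Δx = -5.5 m.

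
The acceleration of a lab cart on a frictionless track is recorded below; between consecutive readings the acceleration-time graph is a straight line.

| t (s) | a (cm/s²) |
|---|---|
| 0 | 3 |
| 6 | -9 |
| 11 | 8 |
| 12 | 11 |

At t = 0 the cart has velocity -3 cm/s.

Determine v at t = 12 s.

-14 cm/s

Δv equals the area under the a-t graph; then v = v₀ + Δv.
0–6 s: ½(3 + -9)(6) = -18 cm/s
6–11 s: ½(-9 + 8)(5) = -2.5 cm/s
11–12 s: ½(8 + 11)(1) = 9.5 cm/s
Δv = -11 cm/s, so v(12) = -3 + (-11) = -14 cm/s.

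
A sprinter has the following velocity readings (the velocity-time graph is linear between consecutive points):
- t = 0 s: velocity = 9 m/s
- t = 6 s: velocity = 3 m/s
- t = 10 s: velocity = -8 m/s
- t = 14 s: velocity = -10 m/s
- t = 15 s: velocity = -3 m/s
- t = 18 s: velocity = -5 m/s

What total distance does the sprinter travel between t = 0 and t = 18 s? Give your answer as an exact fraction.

2283/22 m

Total distance travelled is ∫|v| dt — sum the magnitudes of each area piece.
0–6 s: |½(9 + 3)(6)| = 36 m
6–10 s: v = 0 at t = 78/11 s; triangle areas 18/11 + 128/11 = 146/11 m
10–14 s: |½(-8 + -10)(4)| = 36 m
14–15 s: |½(-10 + -3)(1)| = 6.5 m
15–18 s: |½(-3 + -5)(3)| = 12 m
Total distance = 2283/22 m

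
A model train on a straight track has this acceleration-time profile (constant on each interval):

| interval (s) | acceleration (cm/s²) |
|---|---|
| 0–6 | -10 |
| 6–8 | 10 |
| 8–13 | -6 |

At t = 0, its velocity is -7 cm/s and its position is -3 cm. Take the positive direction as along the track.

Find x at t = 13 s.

On each constant-a segment, Δv = aΔt and Δx = v₀Δt + ½aΔt²; chain segment to segment.
0–6 s: v starts -7 cm/s; Δx = -7·6 + ½·-10·6² = -222 cm; v ends -67 cm/s.
6–8 s: v starts -67 cm/s; Δx = -67·2 + ½·10·2² = -114 cm; v ends -47 cm/s.
8–13 s: v starts -47 cm/s; Δx = -47·5 + ½·-6·5² = -310 cm; v ends -77 cm/s.
x(13) = -3 + Σ Δx = -649 cm.

-649 cm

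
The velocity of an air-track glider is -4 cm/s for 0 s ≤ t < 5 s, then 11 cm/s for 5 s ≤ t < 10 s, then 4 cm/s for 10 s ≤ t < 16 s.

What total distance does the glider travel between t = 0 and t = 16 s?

Distance (not displacement) is the total path length: add the absolute areas under v-t.
0–5 s: |-4| × 5 = 20 cm
5–10 s: |11| × 5 = 55 cm
10–16 s: |4| × 6 = 24 cm
Total distance = 99 cm

99 cm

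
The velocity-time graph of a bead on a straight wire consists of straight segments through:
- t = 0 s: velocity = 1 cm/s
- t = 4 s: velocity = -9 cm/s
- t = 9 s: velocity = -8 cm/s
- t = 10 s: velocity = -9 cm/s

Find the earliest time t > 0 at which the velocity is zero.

t = 0.4 s

v changes sign on 0–4 s (from 1 to -9); the graph is linear there, so v = 0 at t = 0 + (-1)·(4 − 0)/(-9 − 1) = 0.4 s.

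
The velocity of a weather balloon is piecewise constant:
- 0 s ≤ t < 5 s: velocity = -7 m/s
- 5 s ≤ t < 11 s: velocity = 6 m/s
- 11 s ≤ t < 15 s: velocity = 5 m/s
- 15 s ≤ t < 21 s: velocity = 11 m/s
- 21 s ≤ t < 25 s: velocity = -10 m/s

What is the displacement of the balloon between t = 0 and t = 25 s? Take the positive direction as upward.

Net displacement equals the area under the velocity-time graph (areas below the axis count negative).
0–5 s: -7 × 5 = -35 m
5–11 s: 6 × 6 = 36 m
11–15 s: 5 × 4 = 20 m
15–21 s: 11 × 6 = 66 m
21–25 s: -10 × 4 = -40 m
Net displacement = 47 m

47 m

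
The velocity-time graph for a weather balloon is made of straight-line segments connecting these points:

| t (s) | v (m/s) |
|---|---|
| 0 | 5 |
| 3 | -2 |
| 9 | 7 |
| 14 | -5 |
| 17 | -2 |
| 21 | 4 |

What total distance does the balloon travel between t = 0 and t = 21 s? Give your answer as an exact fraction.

1581/28 m

Distance (not displacement) is the total path length: add the absolute areas under v-t.
0–3 s: v = 0 at t = 15/7 s; triangle areas 75/14 + 6/7 = 87/14 m
3–9 s: v = 0 at t = 13/3 s; triangle areas 4/3 + 49/3 = 53/3 m
9–14 s: v = 0 at t = 143/12 s; triangle areas 245/24 + 125/24 = 185/12 m
14–17 s: |½(-5 + -2)(3)| = 10.5 m
17–21 s: v = 0 at t = 55/3 s; triangle areas 4/3 + 16/3 = 20/3 m
Total distance = 1581/28 m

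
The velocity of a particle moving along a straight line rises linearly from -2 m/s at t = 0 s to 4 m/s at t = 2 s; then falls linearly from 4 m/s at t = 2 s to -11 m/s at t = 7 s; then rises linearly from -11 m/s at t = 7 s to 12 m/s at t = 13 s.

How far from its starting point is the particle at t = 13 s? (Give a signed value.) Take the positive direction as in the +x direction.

Net displacement equals the area under the velocity-time graph (areas below the axis count negative).
0–2 s: ½(-2 + 4)(2) = 2 m
2–7 s: ½(4 + -11)(5) = -17.5 m
7–13 s: ½(-11 + 12)(6) = 3 m
Net displacement = -12.5 m

-12.5 m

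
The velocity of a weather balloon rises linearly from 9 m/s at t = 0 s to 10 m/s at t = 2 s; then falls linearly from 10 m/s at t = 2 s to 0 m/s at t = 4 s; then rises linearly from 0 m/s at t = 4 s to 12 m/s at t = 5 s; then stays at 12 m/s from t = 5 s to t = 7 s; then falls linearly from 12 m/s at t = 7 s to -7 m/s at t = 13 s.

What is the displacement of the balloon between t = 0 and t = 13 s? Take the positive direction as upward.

74 m

Net displacement equals the area under the velocity-time graph (areas below the axis count negative).
0–2 s: ½(9 + 10)(2) = 19 m
2–4 s: ½(10 + 0)(2) = 10 m
4–5 s: ½(0 + 12)(1) = 6 m
5–7 s: 12 × 2 = 24 m
7–13 s: ½(12 + -7)(6) = 15 m
Net displacement = 74 m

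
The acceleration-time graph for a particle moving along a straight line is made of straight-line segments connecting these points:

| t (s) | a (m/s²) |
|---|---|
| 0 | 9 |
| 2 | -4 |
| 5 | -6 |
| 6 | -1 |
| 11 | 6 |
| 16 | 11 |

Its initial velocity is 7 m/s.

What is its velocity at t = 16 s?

48.5 m/s

Δv equals the area under the a-t graph; then v = v₀ + Δv.
0–2 s: ½(9 + -4)(2) = 5 m/s
2–5 s: ½(-4 + -6)(3) = -15 m/s
5–6 s: ½(-6 + -1)(1) = -3.5 m/s
6–11 s: ½(-1 + 6)(5) = 12.5 m/s
11–16 s: ½(6 + 11)(5) = 42.5 m/s
Δv = 41.5 m/s, so v(16) = 7 + (41.5) = 48.5 m/s.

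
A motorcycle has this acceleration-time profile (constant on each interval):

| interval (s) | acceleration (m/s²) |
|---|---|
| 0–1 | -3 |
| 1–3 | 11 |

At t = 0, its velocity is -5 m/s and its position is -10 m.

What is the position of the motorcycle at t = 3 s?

-10.5 m

On each constant-a segment, Δv = aΔt and Δx = v₀Δt + ½aΔt²; chain segment to segment.
0–1 s: v starts -5 m/s; Δx = -5·1 + ½·-3·1² = -6.5 m; v ends -8 m/s.
1–3 s: v starts -8 m/s; Δx = -8·2 + ½·11·2² = 6 m; v ends 14 m/s.
x(3) = -10 + Σ Δx = -10.5 m.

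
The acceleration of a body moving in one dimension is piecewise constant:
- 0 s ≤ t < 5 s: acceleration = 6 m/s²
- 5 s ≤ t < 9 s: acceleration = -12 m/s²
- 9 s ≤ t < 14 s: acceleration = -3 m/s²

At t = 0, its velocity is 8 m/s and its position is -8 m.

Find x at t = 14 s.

On each constant-a segment, Δv = aΔt and Δx = v₀Δt + ½aΔt²; chain segment to segment.
0–5 s: v starts 8 m/s; Δx = 8·5 + ½·6·5² = 115 m; v ends 38 m/s.
5–9 s: v starts 38 m/s; Δx = 38·4 + ½·-12·4² = 56 m; v ends -10 m/s.
9–14 s: v starts -10 m/s; Δx = -10·5 + ½·-3·5² = -87.5 m; v ends -25 m/s.
x(14) = -8 + Σ Δx = 75.5 m.

75.5 m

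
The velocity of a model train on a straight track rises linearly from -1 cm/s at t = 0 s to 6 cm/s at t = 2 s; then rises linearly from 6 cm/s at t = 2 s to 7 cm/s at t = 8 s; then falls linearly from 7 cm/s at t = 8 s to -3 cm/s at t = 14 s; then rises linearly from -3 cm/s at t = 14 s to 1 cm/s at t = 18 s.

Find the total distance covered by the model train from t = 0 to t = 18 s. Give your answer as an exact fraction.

Distance (not displacement) is the total path length: add the absolute areas under v-t.
0–2 s: v = 0 at t = 2/7 s; triangle areas 1/7 + 36/7 = 37/7 cm
2–8 s: |½(6 + 7)(6)| = 39 cm
8–14 s: v = 0 at t = 12.2 s; triangle areas 14.7 + 2.7 = 17.4 cm
14–18 s: v = 0 at t = 17 s; triangle areas 4.5 + 0.5 = 5 cm
Total distance = 2334/35 cm

2334/35 cm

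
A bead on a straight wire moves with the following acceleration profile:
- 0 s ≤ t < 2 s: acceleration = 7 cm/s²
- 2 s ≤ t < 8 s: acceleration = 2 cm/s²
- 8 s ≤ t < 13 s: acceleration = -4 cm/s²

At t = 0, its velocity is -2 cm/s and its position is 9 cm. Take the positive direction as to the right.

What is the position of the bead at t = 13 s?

197 cm

On each constant-a segment, Δv = aΔt and Δx = v₀Δt + ½aΔt²; chain segment to segment.
0–2 s: v starts -2 cm/s; Δx = -2·2 + ½·7·2² = 10 cm; v ends 12 cm/s.
2–8 s: v starts 12 cm/s; Δx = 12·6 + ½·2·6² = 108 cm; v ends 24 cm/s.
8–13 s: v starts 24 cm/s; Δx = 24·5 + ½·-4·5² = 70 cm; v ends 4 cm/s.
x(13) = 9 + Σ Δx = 197 cm.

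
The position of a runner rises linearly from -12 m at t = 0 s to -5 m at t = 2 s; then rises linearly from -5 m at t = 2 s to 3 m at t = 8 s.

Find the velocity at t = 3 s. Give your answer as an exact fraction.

4/3 m/s

Velocity is the slope of the x-t graph on 2–8 s: (3 − -5)/(8 − 2) = 4/3 m/s.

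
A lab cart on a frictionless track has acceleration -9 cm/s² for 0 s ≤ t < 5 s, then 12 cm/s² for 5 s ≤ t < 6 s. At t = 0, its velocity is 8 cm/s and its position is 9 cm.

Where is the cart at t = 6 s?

-94.5 cm

On each constant-a segment, Δv = aΔt and Δx = v₀Δt + ½aΔt²; chain segment to segment.
0–5 s: v starts 8 cm/s; Δx = 8·5 + ½·-9·5² = -72.5 cm; v ends -37 cm/s.
5–6 s: v starts -37 cm/s; Δx = -37·1 + ½·12·1² = -31 cm; v ends -25 cm/s.
x(6) = 9 + Σ Δx = -94.5 cm.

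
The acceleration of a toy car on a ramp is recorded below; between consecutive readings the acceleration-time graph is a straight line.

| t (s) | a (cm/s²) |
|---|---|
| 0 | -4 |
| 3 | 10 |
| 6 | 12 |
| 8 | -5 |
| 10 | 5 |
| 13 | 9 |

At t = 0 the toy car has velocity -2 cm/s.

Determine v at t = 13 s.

Δv equals the area under the a-t graph; then v = v₀ + Δv.
0–3 s: ½(-4 + 10)(3) = 9 cm/s
3–6 s: ½(10 + 12)(3) = 33 cm/s
6–8 s: ½(12 + -5)(2) = 7 cm/s
8–10 s: ½(-5 + 5)(2) = 0 cm/s
10–13 s: ½(5 + 9)(3) = 21 cm/s
Δv = 70 cm/s, so v(13) = -2 + (70) = 68 cm/s.

68 cm/s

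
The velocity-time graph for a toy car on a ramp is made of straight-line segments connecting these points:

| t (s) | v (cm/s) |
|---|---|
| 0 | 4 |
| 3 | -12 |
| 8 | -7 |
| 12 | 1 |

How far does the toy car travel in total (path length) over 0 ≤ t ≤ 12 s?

75 cm

Distance (not displacement) is the total path length: add the absolute areas under v-t.
0–3 s: v = 0 at t = 0.75 s; triangle areas 1.5 + 13.5 = 15 cm
3–8 s: |½(-12 + -7)(5)| = 47.5 cm
8–12 s: v = 0 at t = 11.5 s; triangle areas 12.25 + 0.25 = 12.5 cm
Total distance = 75 cm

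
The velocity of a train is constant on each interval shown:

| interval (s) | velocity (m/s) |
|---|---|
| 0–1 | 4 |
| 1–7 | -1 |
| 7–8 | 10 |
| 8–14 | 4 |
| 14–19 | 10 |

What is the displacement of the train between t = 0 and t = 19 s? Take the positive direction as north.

82 m

Net displacement equals the area under the velocity-time graph (areas below the axis count negative).
0–1 s: 4 × 1 = 4 m
1–7 s: -1 × 6 = -6 m
7–8 s: 10 × 1 = 10 m
8–14 s: 4 × 6 = 24 m
14–19 s: 10 × 5 = 50 m
Net displacement = 82 m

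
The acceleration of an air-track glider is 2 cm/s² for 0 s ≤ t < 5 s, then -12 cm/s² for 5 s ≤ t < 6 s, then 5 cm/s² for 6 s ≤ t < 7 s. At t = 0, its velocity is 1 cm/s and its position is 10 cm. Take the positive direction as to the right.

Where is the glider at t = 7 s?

46.5 cm

On each constant-a segment, Δv = aΔt and Δx = v₀Δt + ½aΔt²; chain segment to segment.
0–5 s: v starts 1 cm/s; Δx = 1·5 + ½·2·5² = 30 cm; v ends 11 cm/s.
5–6 s: v starts 11 cm/s; Δx = 11·1 + ½·-12·1² = 5 cm; v ends -1 cm/s.
6–7 s: v starts -1 cm/s; Δx = -1·1 + ½·5·1² = 1.5 cm; v ends 4 cm/s.
x(7) = 10 + Σ Δx = 46.5 cm.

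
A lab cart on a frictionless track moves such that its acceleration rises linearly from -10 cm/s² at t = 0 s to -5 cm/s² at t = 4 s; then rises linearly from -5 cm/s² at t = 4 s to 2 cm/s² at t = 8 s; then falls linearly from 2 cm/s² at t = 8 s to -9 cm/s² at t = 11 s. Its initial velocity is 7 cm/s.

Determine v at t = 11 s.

-39.5 cm/s

Δv equals the area under the a-t graph; then v = v₀ + Δv.
0–4 s: ½(-10 + -5)(4) = -30 cm/s
4–8 s: ½(-5 + 2)(4) = -6 cm/s
8–11 s: ½(2 + -9)(3) = -10.5 cm/s
Δv = -46.5 cm/s, so v(11) = 7 + (-46.5) = -39.5 cm/s.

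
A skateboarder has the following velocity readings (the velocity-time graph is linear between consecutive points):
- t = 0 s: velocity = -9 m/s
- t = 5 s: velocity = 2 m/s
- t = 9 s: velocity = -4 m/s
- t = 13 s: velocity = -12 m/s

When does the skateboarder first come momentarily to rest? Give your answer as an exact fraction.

t = 45/11 s

v changes sign on 0–5 s (from -9 to 2); the graph is linear there, so v = 0 at t = 0 + (9)·(5 − 0)/(2 − -9) = 45/11 s.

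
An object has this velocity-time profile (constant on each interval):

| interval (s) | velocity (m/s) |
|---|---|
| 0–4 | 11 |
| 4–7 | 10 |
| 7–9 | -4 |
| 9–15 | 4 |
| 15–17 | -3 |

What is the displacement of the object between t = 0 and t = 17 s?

Displacement is the signed area under the v-t curve.
0–4 s: 11 × 4 = 44 m
4–7 s: 10 × 3 = 30 m
7–9 s: -4 × 2 = -8 m
9–15 s: 4 × 6 = 24 m
15–17 s: -3 × 2 = -6 m
Net displacement = 84 m

84 m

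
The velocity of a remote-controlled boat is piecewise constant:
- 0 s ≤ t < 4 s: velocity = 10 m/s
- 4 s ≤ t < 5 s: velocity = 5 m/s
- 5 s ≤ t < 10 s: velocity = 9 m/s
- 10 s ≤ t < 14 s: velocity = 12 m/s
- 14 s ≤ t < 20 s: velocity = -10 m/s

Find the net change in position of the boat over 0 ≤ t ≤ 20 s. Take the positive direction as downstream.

78 m

Displacement is the signed area under the v-t curve.
0–4 s: 10 × 4 = 40 m
4–5 s: 5 × 1 = 5 m
5–10 s: 9 × 5 = 45 m
10–14 s: 12 × 4 = 48 m
14–20 s: -10 × 6 = -60 m
Net displacement = 78 m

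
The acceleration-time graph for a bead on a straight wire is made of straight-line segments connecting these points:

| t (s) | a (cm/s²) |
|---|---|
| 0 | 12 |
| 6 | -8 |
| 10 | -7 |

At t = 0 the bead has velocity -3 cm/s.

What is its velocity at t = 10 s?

-21 cm/s

Δv equals the area under the a-t graph; then v = v₀ + Δv.
0–6 s: ½(12 + -8)(6) = 12 cm/s
6–10 s: ½(-8 + -7)(4) = -30 cm/s
Δv = -18 cm/s, so v(10) = -3 + (-18) = -21 cm/s.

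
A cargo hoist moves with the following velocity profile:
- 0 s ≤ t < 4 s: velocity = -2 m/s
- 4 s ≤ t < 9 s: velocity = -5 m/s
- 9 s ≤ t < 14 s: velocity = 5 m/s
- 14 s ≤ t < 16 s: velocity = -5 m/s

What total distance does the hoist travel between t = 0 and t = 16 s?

68 m

Total distance travelled is ∫|v| dt — sum the magnitudes of each area piece.
0–4 s: |-2| × 4 = 8 m
4–9 s: |-5| × 5 = 25 m
9–14 s: |5| × 5 = 25 m
14–16 s: |-5| × 2 = 10 m
Total distance = 68 m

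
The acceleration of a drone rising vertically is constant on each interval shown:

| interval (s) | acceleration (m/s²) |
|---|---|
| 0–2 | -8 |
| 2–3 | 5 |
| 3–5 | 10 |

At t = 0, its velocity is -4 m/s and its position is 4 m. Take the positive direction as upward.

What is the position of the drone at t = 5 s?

-47.5 m

On each constant-a segment, Δv = aΔt and Δx = v₀Δt + ½aΔt²; chain segment to segment.
0–2 s: v starts -4 m/s; Δx = -4·2 + ½·-8·2² = -24 m; v ends -20 m/s.
2–3 s: v starts -20 m/s; Δx = -20·1 + ½·5·1² = -17.5 m; v ends -15 m/s.
3–5 s: v starts -15 m/s; Δx = -15·2 + ½·10·2² = -10 m; v ends 5 m/s.
x(5) = 4 + Σ Δx = -47.5 m.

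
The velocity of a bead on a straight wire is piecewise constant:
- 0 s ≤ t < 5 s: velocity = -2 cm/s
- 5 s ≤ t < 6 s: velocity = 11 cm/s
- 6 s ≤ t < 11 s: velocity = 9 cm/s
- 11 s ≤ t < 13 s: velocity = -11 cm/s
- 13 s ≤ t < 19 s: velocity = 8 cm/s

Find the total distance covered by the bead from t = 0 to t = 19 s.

Total distance travelled is ∫|v| dt — sum the magnitudes of each area piece.
0–5 s: |-2| × 5 = 10 cm
5–6 s: |11| × 1 = 11 cm
6–11 s: |9| × 5 = 45 cm
11–13 s: |-11| × 2 = 22 cm
13–19 s: |8| × 6 = 48 cm
Total distance = 136 cm

136 cm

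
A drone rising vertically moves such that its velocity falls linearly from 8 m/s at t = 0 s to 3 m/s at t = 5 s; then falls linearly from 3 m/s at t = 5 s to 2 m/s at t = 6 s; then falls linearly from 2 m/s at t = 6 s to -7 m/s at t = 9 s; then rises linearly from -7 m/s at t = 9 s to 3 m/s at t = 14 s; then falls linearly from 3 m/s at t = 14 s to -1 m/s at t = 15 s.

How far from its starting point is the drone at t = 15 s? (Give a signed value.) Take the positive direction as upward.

13.5 m

Net displacement equals the area under the velocity-time graph (areas below the axis count negative).
0–5 s: ½(8 + 3)(5) = 27.5 m
5–6 s: ½(3 + 2)(1) = 2.5 m
6–9 s: ½(2 + -7)(3) = -7.5 m
9–14 s: ½(-7 + 3)(5) = -10 m
14–15 s: ½(3 + -1)(1) = 1 m
Net displacement = 13.5 m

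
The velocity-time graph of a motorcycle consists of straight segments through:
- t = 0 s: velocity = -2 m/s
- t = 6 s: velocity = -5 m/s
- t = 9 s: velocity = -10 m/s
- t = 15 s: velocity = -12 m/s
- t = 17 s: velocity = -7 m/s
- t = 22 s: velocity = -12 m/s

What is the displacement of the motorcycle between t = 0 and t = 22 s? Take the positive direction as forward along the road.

-176 m

Net displacement equals the area under the velocity-time graph (areas below the axis count negative).
0–6 s: ½(-2 + -5)(6) = -21 m
6–9 s: ½(-5 + -10)(3) = -22.5 m
9–15 s: ½(-10 + -12)(6) = -66 m
15–17 s: ½(-12 + -7)(2) = -19 m
17–22 s: ½(-7 + -12)(5) = -47.5 m
Net displacement = -176 m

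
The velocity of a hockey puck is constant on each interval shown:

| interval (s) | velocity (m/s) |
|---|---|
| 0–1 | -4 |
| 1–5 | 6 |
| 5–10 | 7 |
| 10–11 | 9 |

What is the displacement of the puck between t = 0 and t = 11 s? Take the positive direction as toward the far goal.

64 m

Net displacement equals the area under the velocity-time graph (areas below the axis count negative).
0–1 s: -4 × 1 = -4 m
1–5 s: 6 × 4 = 24 m
5–10 s: 7 × 5 = 35 m
10–11 s: 9 × 1 = 9 m
Net displacement = 64 m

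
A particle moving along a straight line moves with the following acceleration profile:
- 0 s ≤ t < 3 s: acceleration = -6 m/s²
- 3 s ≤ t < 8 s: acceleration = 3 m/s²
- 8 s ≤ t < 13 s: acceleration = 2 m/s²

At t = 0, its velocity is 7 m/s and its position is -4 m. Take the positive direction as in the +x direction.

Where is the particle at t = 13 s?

On each constant-a segment, Δv = aΔt and Δx = v₀Δt + ½aΔt²; chain segment to segment.
0–3 s: v starts 7 m/s; Δx = 7·3 + ½·-6·3² = -6 m; v ends -11 m/s.
3–8 s: v starts -11 m/s; Δx = -11·5 + ½·3·5² = -17.5 m; v ends 4 m/s.
8–13 s: v starts 4 m/s; Δx = 4·5 + ½·2·5² = 45 m; v ends 14 m/s.
x(13) = -4 + Σ Δx = 17.5 m.

17.5 m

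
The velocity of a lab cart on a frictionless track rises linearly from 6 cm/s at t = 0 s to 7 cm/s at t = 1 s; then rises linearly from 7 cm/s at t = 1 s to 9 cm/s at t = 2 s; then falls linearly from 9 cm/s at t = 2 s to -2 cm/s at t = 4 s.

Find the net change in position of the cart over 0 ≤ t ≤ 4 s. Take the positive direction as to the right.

21.5 cm

Net displacement equals the area under the velocity-time graph (areas below the axis count negative).
0–1 s: ½(6 + 7)(1) = 6.5 cm
1–2 s: ½(7 + 9)(1) = 8 cm
2–4 s: ½(9 + -2)(2) = 7 cm
Net displacement = 21.5 cm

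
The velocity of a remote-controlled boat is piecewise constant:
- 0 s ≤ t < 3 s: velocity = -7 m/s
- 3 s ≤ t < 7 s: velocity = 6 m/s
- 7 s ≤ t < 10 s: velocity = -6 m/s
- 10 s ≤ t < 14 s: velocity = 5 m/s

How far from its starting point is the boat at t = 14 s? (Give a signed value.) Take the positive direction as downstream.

5 m

Net displacement equals the area under the velocity-time graph (areas below the axis count negative).
0–3 s: -7 × 3 = -21 m
3–7 s: 6 × 4 = 24 m
7–10 s: -6 × 3 = -18 m
10–14 s: 5 × 4 = 20 m
Net displacement = 5 m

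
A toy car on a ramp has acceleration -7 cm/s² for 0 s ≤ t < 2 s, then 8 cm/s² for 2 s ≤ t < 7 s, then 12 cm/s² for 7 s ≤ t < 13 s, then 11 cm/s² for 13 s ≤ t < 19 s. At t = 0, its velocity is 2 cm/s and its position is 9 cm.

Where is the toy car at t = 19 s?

On each constant-a segment, Δv = aΔt and Δx = v₀Δt + ½aΔt²; chain segment to segment.
0–2 s: v starts 2 cm/s; Δx = 2·2 + ½·-7·2² = -10 cm; v ends -12 cm/s.
2–7 s: v starts -12 cm/s; Δx = -12·5 + ½·8·5² = 40 cm; v ends 28 cm/s.
7–13 s: v starts 28 cm/s; Δx = 28·6 + ½·12·6² = 384 cm; v ends 100 cm/s.
13–19 s: v starts 100 cm/s; Δx = 100·6 + ½·11·6² = 798 cm; v ends 166 cm/s.
x(19) = 9 + Σ Δx = 1221 cm.

1221 cm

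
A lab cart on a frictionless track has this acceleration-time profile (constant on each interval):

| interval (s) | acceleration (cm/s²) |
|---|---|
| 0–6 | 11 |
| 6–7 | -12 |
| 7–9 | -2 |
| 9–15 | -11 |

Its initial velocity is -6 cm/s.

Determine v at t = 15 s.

-22 cm/s

Δv equals the area under the a-t graph; then v = v₀ + Δv.
0–6 s: 11 × 6 = 66 cm/s
6–7 s: -12 × 1 = -12 cm/s
7–9 s: -2 × 2 = -4 cm/s
9–15 s: -11 × 6 = -66 cm/s
Δv = -16 cm/s, so v(15) = -6 + (-16) = -22 cm/s.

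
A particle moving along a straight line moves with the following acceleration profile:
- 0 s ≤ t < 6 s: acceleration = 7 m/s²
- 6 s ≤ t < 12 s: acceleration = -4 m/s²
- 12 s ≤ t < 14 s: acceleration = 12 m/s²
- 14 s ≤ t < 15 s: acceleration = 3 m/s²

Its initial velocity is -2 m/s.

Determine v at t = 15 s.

43 m/s

Δv equals the area under the a-t graph; then v = v₀ + Δv.
0–6 s: 7 × 6 = 42 m/s
6–12 s: -4 × 6 = -24 m/s
12–14 s: 12 × 2 = 24 m/s
14–15 s: 3 × 1 = 3 m/s
Δv = 45 m/s, so v(15) = -2 + (45) = 43 m/s.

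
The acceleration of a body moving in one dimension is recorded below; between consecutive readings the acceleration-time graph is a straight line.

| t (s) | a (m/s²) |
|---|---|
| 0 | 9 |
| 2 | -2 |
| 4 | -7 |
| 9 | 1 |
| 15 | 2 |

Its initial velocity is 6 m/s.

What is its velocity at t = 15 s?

Δv equals the area under the a-t graph; then v = v₀ + Δv.
0–2 s: ½(9 + -2)(2) = 7 m/s
2–4 s: ½(-2 + -7)(2) = -9 m/s
4–9 s: ½(-7 + 1)(5) = -15 m/s
9–15 s: ½(1 + 2)(6) = 9 m/s
Δv = -8 m/s, so v(15) = 6 + (-8) = -2 m/s.

-2 m/s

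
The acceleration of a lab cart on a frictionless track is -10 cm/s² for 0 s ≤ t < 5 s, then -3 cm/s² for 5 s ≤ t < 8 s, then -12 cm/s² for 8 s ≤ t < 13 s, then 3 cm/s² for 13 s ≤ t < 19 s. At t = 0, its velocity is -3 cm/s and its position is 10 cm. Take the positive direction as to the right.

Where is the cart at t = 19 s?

On each constant-a segment, Δv = aΔt and Δx = v₀Δt + ½aΔt²; chain segment to segment.
0–5 s: v starts -3 cm/s; Δx = -3·5 + ½·-10·5² = -140 cm; v ends -53 cm/s.
5–8 s: v starts -53 cm/s; Δx = -53·3 + ½·-3·3² = -172.5 cm; v ends -62 cm/s.
8–13 s: v starts -62 cm/s; Δx = -62·5 + ½·-12·5² = -460 cm; v ends -122 cm/s.
13–19 s: v starts -122 cm/s; Δx = -122·6 + ½·3·6² = -678 cm; v ends -104 cm/s.
x(19) = 10 + Σ Δx = -1440.5 cm.

-1440.5 cm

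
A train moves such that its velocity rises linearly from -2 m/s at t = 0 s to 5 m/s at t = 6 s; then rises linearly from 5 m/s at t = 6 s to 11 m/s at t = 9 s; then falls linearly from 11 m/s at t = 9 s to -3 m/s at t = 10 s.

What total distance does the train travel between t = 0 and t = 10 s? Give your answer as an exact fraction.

Total distance travelled is ∫|v| dt — sum the magnitudes of each area piece.
0–6 s: v = 0 at t = 12/7 s; triangle areas 12/7 + 75/7 = 87/7 m
6–9 s: |½(5 + 11)(3)| = 24 m
9–10 s: v = 0 at t = 137/14 s; triangle areas 121/28 + 9/28 = 65/14 m
Total distance = 575/14 m

575/14 m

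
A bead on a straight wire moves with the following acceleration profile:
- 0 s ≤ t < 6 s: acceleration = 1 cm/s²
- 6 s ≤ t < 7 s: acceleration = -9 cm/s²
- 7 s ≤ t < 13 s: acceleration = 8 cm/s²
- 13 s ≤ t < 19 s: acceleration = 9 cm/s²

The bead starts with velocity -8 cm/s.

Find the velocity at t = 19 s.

Δv equals the area under the a-t graph; then v = v₀ + Δv.
0–6 s: 1 × 6 = 6 cm/s
6–7 s: -9 × 1 = -9 cm/s
7–13 s: 8 × 6 = 48 cm/s
13–19 s: 9 × 6 = 54 cm/s
Δv = 99 cm/s, so v(19) = -8 + (99) = 91 cm/s.

91 cm/s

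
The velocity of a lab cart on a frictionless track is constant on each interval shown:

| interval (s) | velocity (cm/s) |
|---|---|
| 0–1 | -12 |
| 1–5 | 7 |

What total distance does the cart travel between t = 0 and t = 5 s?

40 cm

Total distance travelled is ∫|v| dt — sum the magnitudes of each area piece.
0–1 s: |-12| × 1 = 12 cm
1–5 s: |7| × 4 = 28 cm
Total distance = 40 cm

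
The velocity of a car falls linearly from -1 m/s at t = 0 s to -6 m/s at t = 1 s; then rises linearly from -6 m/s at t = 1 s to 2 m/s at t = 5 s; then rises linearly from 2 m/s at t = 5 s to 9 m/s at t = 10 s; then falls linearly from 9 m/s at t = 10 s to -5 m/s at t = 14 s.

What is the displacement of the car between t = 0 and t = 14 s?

Net displacement equals the area under the velocity-time graph (areas below the axis count negative).
0–1 s: ½(-1 + -6)(1) = -3.5 m
1–5 s: ½(-6 + 2)(4) = -8 m
5–10 s: ½(2 + 9)(5) = 27.5 m
10–14 s: ½(9 + -5)(4) = 8 m
Net displacement = 24 m

24 m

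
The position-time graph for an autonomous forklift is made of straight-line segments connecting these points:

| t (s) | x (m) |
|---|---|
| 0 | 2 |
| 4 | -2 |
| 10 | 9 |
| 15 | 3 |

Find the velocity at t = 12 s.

Velocity is the slope of the x-t graph on 10–15 s: (3 − 9)/(15 − 10) = -1.2 m/s.

-1.2 m/s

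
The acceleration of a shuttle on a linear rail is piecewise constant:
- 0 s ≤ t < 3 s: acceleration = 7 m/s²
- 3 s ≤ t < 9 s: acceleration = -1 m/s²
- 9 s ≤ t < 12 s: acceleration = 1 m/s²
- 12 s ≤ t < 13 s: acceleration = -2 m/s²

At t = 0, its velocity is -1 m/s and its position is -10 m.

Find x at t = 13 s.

On each constant-a segment, Δv = aΔt and Δx = v₀Δt + ½aΔt²; chain segment to segment.
0–3 s: v starts -1 m/s; Δx = -1·3 + ½·7·3² = 28.5 m; v ends 20 m/s.
3–9 s: v starts 20 m/s; Δx = 20·6 + ½·-1·6² = 102 m; v ends 14 m/s.
9–12 s: v starts 14 m/s; Δx = 14·3 + ½·1·3² = 46.5 m; v ends 17 m/s.
12–13 s: v starts 17 m/s; Δx = 17·1 + ½·-2·1² = 16 m; v ends 15 m/s.
x(13) = -10 + Σ Δx = 183 m.

183 m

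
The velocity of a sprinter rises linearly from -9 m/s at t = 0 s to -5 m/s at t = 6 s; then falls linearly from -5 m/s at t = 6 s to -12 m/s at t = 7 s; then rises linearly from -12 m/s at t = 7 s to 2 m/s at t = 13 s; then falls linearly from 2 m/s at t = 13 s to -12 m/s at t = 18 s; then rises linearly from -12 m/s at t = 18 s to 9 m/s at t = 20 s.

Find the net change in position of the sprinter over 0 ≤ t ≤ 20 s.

-108.5 m

Net displacement equals the area under the velocity-time graph (areas below the axis count negative).
0–6 s: ½(-9 + -5)(6) = -42 m
6–7 s: ½(-5 + -12)(1) = -8.5 m
7–13 s: ½(-12 + 2)(6) = -30 m
13–18 s: ½(2 + -12)(5) = -25 m
18–20 s: ½(-12 + 9)(2) = -3 m
Net displacement = -108.5 m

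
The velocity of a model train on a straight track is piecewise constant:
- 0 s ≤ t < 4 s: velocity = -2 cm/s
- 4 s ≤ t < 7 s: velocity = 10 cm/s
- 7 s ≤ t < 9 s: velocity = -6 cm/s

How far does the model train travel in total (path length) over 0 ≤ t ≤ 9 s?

Distance (not displacement) is the total path length: add the absolute areas under v-t.
0–4 s: |-2| × 4 = 8 cm
4–7 s: |10| × 3 = 30 cm
7–9 s: |-6| × 2 = 12 cm
Total distance = 50 cm

50 cm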